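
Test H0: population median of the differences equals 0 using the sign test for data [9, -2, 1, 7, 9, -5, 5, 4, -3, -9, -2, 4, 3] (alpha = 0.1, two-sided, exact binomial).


Step 1: Discard zero differences. Original n = 13; n_eff = number of nonzero differences = 13.
Nonzero differences (with sign): +9, -2, +1, +7, +9, -5, +5, +4, -3, -9, -2, +4, +3
Step 2: Count signs: positive = 8, negative = 5.
Step 3: Under H0: P(positive) = 0.5, so the number of positives S ~ Bin(13, 0.5).
Step 4: Two-sided exact p-value = sum of Bin(13,0.5) probabilities at or below the observed probability = 0.581055.
Step 5: alpha = 0.1. fail to reject H0.

n_eff = 13, pos = 8, neg = 5, p = 0.581055, fail to reject H0.


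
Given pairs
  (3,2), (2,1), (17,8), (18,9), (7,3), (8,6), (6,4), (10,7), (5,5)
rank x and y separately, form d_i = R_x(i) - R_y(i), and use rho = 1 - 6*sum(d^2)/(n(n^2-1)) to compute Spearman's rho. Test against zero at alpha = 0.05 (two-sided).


Step 1: Rank x and y separately (midranks; no ties here).
rank(x): 3->2, 2->1, 17->8, 18->9, 7->5, 8->6, 6->4, 10->7, 5->3
rank(y): 2->2, 1->1, 8->8, 9->9, 3->3, 6->6, 4->4, 7->7, 5->5
Step 2: d_i = R_x(i) - R_y(i); compute d_i^2.
  (2-2)^2=0, (1-1)^2=0, (8-8)^2=0, (9-9)^2=0, (5-3)^2=4, (6-6)^2=0, (4-4)^2=0, (7-7)^2=0, (3-5)^2=4
sum(d^2) = 8.
Step 3: rho = 1 - 6*8 / (9*(9^2 - 1)) = 1 - 48/720 = 0.933333.
Step 4: Under H0, t = rho * sqrt((n-2)/(1-rho^2)) = 6.8783 ~ t(7).
Step 5: Two-sided p-value from the t-distribution with 7 df = 0.000236.
Step 6: alpha = 0.05. reject H0.

rho = 0.9333, p = 0.000236, reject H0 at alpha = 0.05.


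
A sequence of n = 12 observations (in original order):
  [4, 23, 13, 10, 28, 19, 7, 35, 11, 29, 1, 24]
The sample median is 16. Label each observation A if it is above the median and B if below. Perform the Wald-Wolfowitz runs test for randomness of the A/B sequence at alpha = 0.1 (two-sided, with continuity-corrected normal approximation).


Step 1: Compute median = 16; label A = above, B = below.
Labels in order: BABBAABABABA  (n_A = 6, n_B = 6)
Step 2: Count runs R = 10.
Step 3: Under H0 (random ordering), E[R] = 2*n_A*n_B/(n_A+n_B) + 1 = 2*6*6/12 + 1 = 7.0000.
        Var[R] = 2*n_A*n_B*(2*n_A*n_B - n_A - n_B) / ((n_A+n_B)^2 * (n_A+n_B-1)) = 4320/1584 = 2.7273.
        SD[R] = 1.6514.
Step 4: Continuity-corrected z = (R - 0.5 - E[R]) / SD[R] = (10 - 0.5 - 7.0000) / 1.6514 = 1.5138.
Step 5: Two-sided p-value via normal approximation = 2*(1 - Phi(|z|)) = 0.130070.
Step 6: alpha = 0.1. fail to reject H0.

R = 10, z = 1.5138, p = 0.130070, fail to reject H0.


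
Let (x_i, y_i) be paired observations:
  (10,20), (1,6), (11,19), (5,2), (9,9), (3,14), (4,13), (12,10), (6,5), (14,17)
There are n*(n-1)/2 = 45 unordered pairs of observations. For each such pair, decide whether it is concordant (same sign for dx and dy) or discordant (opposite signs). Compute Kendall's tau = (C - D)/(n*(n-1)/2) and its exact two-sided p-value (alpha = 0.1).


Step 1: Enumerate the 45 unordered pairs (i,j) with i<j and classify each by sign(x_j-x_i) * sign(y_j-y_i).
  (1,2):dx=-9,dy=-14->C; (1,3):dx=+1,dy=-1->D; (1,4):dx=-5,dy=-18->C; (1,5):dx=-1,dy=-11->C
  (1,6):dx=-7,dy=-6->C; (1,7):dx=-6,dy=-7->C; (1,8):dx=+2,dy=-10->D; (1,9):dx=-4,dy=-15->C
  (1,10):dx=+4,dy=-3->D; (2,3):dx=+10,dy=+13->C; (2,4):dx=+4,dy=-4->D; (2,5):dx=+8,dy=+3->C
  (2,6):dx=+2,dy=+8->C; (2,7):dx=+3,dy=+7->C; (2,8):dx=+11,dy=+4->C; (2,9):dx=+5,dy=-1->D
  (2,10):dx=+13,dy=+11->C; (3,4):dx=-6,dy=-17->C; (3,5):dx=-2,dy=-10->C; (3,6):dx=-8,dy=-5->C
  (3,7):dx=-7,dy=-6->C; (3,8):dx=+1,dy=-9->D; (3,9):dx=-5,dy=-14->C; (3,10):dx=+3,dy=-2->D
  (4,5):dx=+4,dy=+7->C; (4,6):dx=-2,dy=+12->D; (4,7):dx=-1,dy=+11->D; (4,8):dx=+7,dy=+8->C
  (4,9):dx=+1,dy=+3->C; (4,10):dx=+9,dy=+15->C; (5,6):dx=-6,dy=+5->D; (5,7):dx=-5,dy=+4->D
  (5,8):dx=+3,dy=+1->C; (5,9):dx=-3,dy=-4->C; (5,10):dx=+5,dy=+8->C; (6,7):dx=+1,dy=-1->D
  (6,8):dx=+9,dy=-4->D; (6,9):dx=+3,dy=-9->D; (6,10):dx=+11,dy=+3->C; (7,8):dx=+8,dy=-3->D
  (7,9):dx=+2,dy=-8->D; (7,10):dx=+10,dy=+4->C; (8,9):dx=-6,dy=-5->C; (8,10):dx=+2,dy=+7->C
  (9,10):dx=+8,dy=+12->C
Step 2: C = 29, D = 16, total pairs = 45.
Step 3: tau = (C - D)/(n(n-1)/2) = (29 - 16)/45 = 0.288889.
Step 4: Exact two-sided p-value (enumerate n! = 3628800 permutations of y under H0): p = 0.291248.
Step 5: alpha = 0.1. fail to reject H0.

tau_b = 0.2889 (C=29, D=16), p = 0.291248, fail to reject H0.


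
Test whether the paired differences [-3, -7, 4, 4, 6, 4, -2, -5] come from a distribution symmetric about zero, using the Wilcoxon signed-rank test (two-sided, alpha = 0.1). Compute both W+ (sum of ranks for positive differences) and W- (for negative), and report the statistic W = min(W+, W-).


Step 1: Drop any zero differences (none here) and take |d_i|.
|d| = [3, 7, 4, 4, 6, 4, 2, 5]
Step 2: Midrank |d_i| (ties get averaged ranks).
ranks: |3|->2, |7|->8, |4|->4, |4|->4, |6|->7, |4|->4, |2|->1, |5|->6
Step 3: Attach original signs; sum ranks with positive sign and with negative sign.
W+ = 4 + 4 + 7 + 4 = 19
W- = 2 + 8 + 1 + 6 = 17
(Check: W+ + W- = 36 should equal n(n+1)/2 = 36.)
Step 4: Test statistic W = min(W+, W-) = 17.
Step 5: Ties in |d|, so use the tie-corrected normal approximation.
        E[W] = n(n+1)/4 = 8*9/4 = 18.
        Tie groups: |d|=4 (t=3); sum(t^3 - t) = 24.
        Var[W] = n(n+1)(2n+1)/24 - sum(t^3-t)/48 = 1224/24 - 24/48 = 50.5.
        z = (W - E[W]) / sqrt(Var[W]) = (17 - 18) / 7.1063 = -0.1407.
        Two-sided p = 2*Phi(z) = 0.888092.
Step 6: alpha = 0.1. fail to reject H0.

W+ = 19, W- = 17, W = min = 17, p = 0.888092, fail to reject H0.


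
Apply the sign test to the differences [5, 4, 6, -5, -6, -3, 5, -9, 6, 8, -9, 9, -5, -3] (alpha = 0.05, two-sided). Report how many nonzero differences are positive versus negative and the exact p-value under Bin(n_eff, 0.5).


Step 1: Discard zero differences. Original n = 14; n_eff = number of nonzero differences = 14.
Nonzero differences (with sign): +5, +4, +6, -5, -6, -3, +5, -9, +6, +8, -9, +9, -5, -3
Step 2: Count signs: positive = 7, negative = 7.
Step 3: Under H0: P(positive) = 0.5, so the number of positives S ~ Bin(14, 0.5).
Step 4: Two-sided exact p-value = sum of Bin(14,0.5) probabilities at or below the observed probability = 1.000000.
Step 5: alpha = 0.05. fail to reject H0.

n_eff = 14, pos = 7, neg = 7, p = 1.000000, fail to reject H0.


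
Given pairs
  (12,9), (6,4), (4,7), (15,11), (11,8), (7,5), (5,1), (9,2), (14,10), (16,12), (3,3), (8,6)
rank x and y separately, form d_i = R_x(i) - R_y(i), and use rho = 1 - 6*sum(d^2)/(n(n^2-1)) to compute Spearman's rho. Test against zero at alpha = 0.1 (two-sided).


Step 1: Rank x and y separately (midranks; no ties here).
rank(x): 12->9, 6->4, 4->2, 15->11, 11->8, 7->5, 5->3, 9->7, 14->10, 16->12, 3->1, 8->6
rank(y): 9->9, 4->4, 7->7, 11->11, 8->8, 5->5, 1->1, 2->2, 10->10, 12->12, 3->3, 6->6
Step 2: d_i = R_x(i) - R_y(i); compute d_i^2.
  (9-9)^2=0, (4-4)^2=0, (2-7)^2=25, (11-11)^2=0, (8-8)^2=0, (5-5)^2=0, (3-1)^2=4, (7-2)^2=25, (10-10)^2=0, (12-12)^2=0, (1-3)^2=4, (6-6)^2=0
sum(d^2) = 58.
Step 3: rho = 1 - 6*58 / (12*(12^2 - 1)) = 1 - 348/1716 = 0.797203.
Step 4: Under H0, t = rho * sqrt((n-2)/(1-rho^2)) = 4.1758 ~ t(10).
Step 5: Two-sided p-value from the t-distribution with 10 df = 0.001900.
Step 6: alpha = 0.1. reject H0.

rho = 0.7972, p = 0.001900, reject H0 at alpha = 0.1.


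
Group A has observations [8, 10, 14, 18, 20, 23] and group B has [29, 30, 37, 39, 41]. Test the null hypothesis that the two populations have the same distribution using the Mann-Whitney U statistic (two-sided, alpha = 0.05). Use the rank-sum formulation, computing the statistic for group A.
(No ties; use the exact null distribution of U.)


Step 1: Combine and sort all 11 observations; assign midranks.
sorted (value, group): (8,X), (10,X), (14,X), (18,X), (20,X), (23,X), (29,Y), (30,Y), (37,Y), (39,Y), (41,Y)
ranks: 8->1, 10->2, 14->3, 18->4, 20->5, 23->6, 29->7, 30->8, 37->9, 39->10, 41->11
Step 2: Rank sum for X: R1 = 1 + 2 + 3 + 4 + 5 + 6 = 21.
Step 3: U_X = R1 - n1(n1+1)/2 = 21 - 6*7/2 = 21 - 21 = 0.
       U_Y = n1*n2 - U_X = 30 - 0 = 30.
Step 4: No ties, so the exact null distribution of U (based on enumerating the C(11,6) = 462 equally likely rank assignments) gives the two-sided p-value.
Step 5: p-value = 0.004329; compare to alpha = 0.05. reject H0.

U_X = 0, p = 0.004329, reject H0 at alpha = 0.05.


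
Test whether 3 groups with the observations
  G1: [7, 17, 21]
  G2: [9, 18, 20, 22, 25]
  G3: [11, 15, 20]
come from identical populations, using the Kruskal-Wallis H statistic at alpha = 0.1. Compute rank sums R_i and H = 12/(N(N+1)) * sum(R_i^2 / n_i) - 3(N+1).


Step 1: Combine all N = 11 observations and assign midranks.
sorted (value, group, rank): (7,G1,1), (9,G2,2), (11,G3,3), (15,G3,4), (17,G1,5), (18,G2,6), (20,G2,7.5), (20,G3,7.5), (21,G1,9), (22,G2,10), (25,G2,11)
Step 2: Sum ranks within each group.
R_1 = 15 (n_1 = 3)
R_2 = 36.5 (n_2 = 5)
R_3 = 14.5 (n_3 = 3)
Step 3: H = 12/(N(N+1)) * sum(R_i^2/n_i) - 3(N+1)
     = 12/(11*12) * (15^2/3 + 36.5^2/5 + 14.5^2/3) - 3*12
     = 0.090909 * 411.533 - 36
     = 1.412121.
Step 4: Ties present; correction factor C = 1 - 6/(11^3 - 11) = 0.995455. Corrected H = 1.412121 / 0.995455 = 1.418569.
Step 5: Under H0, H ~ chi^2(2); p-value = 0.491996.
Step 6: alpha = 0.1. fail to reject H0.

H = 1.4186, df = 2, p = 0.491996, fail to reject H0.


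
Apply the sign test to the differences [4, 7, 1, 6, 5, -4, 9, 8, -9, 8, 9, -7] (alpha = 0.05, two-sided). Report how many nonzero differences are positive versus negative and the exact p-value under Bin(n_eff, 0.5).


Step 1: Discard zero differences. Original n = 12; n_eff = number of nonzero differences = 12.
Nonzero differences (with sign): +4, +7, +1, +6, +5, -4, +9, +8, -9, +8, +9, -7
Step 2: Count signs: positive = 9, negative = 3.
Step 3: Under H0: P(positive) = 0.5, so the number of positives S ~ Bin(12, 0.5).
Step 4: Two-sided exact p-value = sum of Bin(12,0.5) probabilities at or below the observed probability = 0.145996.
Step 5: alpha = 0.05. fail to reject H0.

n_eff = 12, pos = 9, neg = 3, p = 0.145996, fail to reject H0.


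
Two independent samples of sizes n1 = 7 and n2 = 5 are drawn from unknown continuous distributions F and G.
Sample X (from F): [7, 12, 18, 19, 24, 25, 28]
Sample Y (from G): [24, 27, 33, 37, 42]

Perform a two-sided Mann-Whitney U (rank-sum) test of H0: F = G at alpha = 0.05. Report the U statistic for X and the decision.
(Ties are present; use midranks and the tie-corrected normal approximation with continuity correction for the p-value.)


Step 1: Combine and sort all 12 observations; assign midranks.
sorted (value, group): (7,X), (12,X), (18,X), (19,X), (24,X), (24,Y), (25,X), (27,Y), (28,X), (33,Y), (37,Y), (42,Y)
ranks: 7->1, 12->2, 18->3, 19->4, 24->5.5, 24->5.5, 25->7, 27->8, 28->9, 33->10, 37->11, 42->12
Step 2: Rank sum for X: R1 = 1 + 2 + 3 + 4 + 5.5 + 7 + 9 = 31.5.
Step 3: U_X = R1 - n1(n1+1)/2 = 31.5 - 7*8/2 = 31.5 - 28 = 3.5.
       U_Y = n1*n2 - U_X = 35 - 3.5 = 31.5.
Step 4: Ties are present, so use the tie-corrected normal approximation (with continuity correction) for the p-value.
Step 5: p-value = 0.028075; compare to alpha = 0.05. reject H0.

U_X = 3.5, p = 0.028075, reject H0 at alpha = 0.05.


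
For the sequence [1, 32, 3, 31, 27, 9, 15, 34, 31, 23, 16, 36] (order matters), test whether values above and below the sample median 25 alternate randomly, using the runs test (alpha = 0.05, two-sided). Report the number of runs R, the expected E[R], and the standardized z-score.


Step 1: Compute median = 25; label A = above, B = below.
Labels in order: BABAABBAABBA  (n_A = 6, n_B = 6)
Step 2: Count runs R = 8.
Step 3: Under H0 (random ordering), E[R] = 2*n_A*n_B/(n_A+n_B) + 1 = 2*6*6/12 + 1 = 7.0000.
        Var[R] = 2*n_A*n_B*(2*n_A*n_B - n_A - n_B) / ((n_A+n_B)^2 * (n_A+n_B-1)) = 4320/1584 = 2.7273.
        SD[R] = 1.6514.
Step 4: Continuity-corrected z = (R - 0.5 - E[R]) / SD[R] = (8 - 0.5 - 7.0000) / 1.6514 = 0.3028.
Step 5: Two-sided p-value via normal approximation = 2*(1 - Phi(|z|)) = 0.762069.
Step 6: alpha = 0.05. fail to reject H0.

R = 8, z = 0.3028, p = 0.762069, fail to reject H0.


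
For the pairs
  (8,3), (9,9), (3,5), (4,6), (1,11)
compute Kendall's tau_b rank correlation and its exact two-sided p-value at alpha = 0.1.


Step 1: Enumerate the 10 unordered pairs (i,j) with i<j and classify each by sign(x_j-x_i) * sign(y_j-y_i).
  (1,2):dx=+1,dy=+6->C; (1,3):dx=-5,dy=+2->D; (1,4):dx=-4,dy=+3->D; (1,5):dx=-7,dy=+8->D
  (2,3):dx=-6,dy=-4->C; (2,4):dx=-5,dy=-3->C; (2,5):dx=-8,dy=+2->D; (3,4):dx=+1,dy=+1->C
  (3,5):dx=-2,dy=+6->D; (4,5):dx=-3,dy=+5->D
Step 2: C = 4, D = 6, total pairs = 10.
Step 3: tau = (C - D)/(n(n-1)/2) = (4 - 6)/10 = -0.200000.
Step 4: Exact two-sided p-value (enumerate n! = 120 permutations of y under H0): p = 0.816667.
Step 5: alpha = 0.1. fail to reject H0.

tau_b = -0.2000 (C=4, D=6), p = 0.816667, fail to reject H0.


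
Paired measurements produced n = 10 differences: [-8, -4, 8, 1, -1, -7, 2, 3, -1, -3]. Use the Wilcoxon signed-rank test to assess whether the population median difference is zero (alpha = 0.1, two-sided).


Step 1: Drop any zero differences (none here) and take |d_i|.
|d| = [8, 4, 8, 1, 1, 7, 2, 3, 1, 3]
Step 2: Midrank |d_i| (ties get averaged ranks).
ranks: |8|->9.5, |4|->7, |8|->9.5, |1|->2, |1|->2, |7|->8, |2|->4, |3|->5.5, |1|->2, |3|->5.5
Step 3: Attach original signs; sum ranks with positive sign and with negative sign.
W+ = 9.5 + 2 + 4 + 5.5 = 21
W- = 9.5 + 7 + 2 + 8 + 2 + 5.5 = 34
(Check: W+ + W- = 55 should equal n(n+1)/2 = 55.)
Step 4: Test statistic W = min(W+, W-) = 21.
Step 5: Ties in |d|, so use the tie-corrected normal approximation.
        E[W] = n(n+1)/4 = 10*11/4 = 27.5.
        Tie groups: |d|=1 (t=3), |d|=3 (t=2), |d|=8 (t=2); sum(t^3 - t) = 36.
        Var[W] = n(n+1)(2n+1)/24 - sum(t^3-t)/48 = 2310/24 - 36/48 = 95.5.
        z = (W - E[W]) / sqrt(Var[W]) = (21 - 27.5) / 9.7724 = -0.6651.
        Two-sided p = 2*Phi(z) = 0.505962.
Step 6: alpha = 0.1. fail to reject H0.

W+ = 21, W- = 34, W = min = 21, p = 0.505962, fail to reject H0.


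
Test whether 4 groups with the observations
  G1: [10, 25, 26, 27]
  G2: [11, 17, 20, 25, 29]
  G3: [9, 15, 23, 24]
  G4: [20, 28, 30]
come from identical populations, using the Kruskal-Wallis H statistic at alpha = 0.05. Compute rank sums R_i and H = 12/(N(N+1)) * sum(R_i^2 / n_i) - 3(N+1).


Step 1: Combine all N = 16 observations and assign midranks.
sorted (value, group, rank): (9,G3,1), (10,G1,2), (11,G2,3), (15,G3,4), (17,G2,5), (20,G2,6.5), (20,G4,6.5), (23,G3,8), (24,G3,9), (25,G1,10.5), (25,G2,10.5), (26,G1,12), (27,G1,13), (28,G4,14), (29,G2,15), (30,G4,16)
Step 2: Sum ranks within each group.
R_1 = 37.5 (n_1 = 4)
R_2 = 40 (n_2 = 5)
R_3 = 22 (n_3 = 4)
R_4 = 36.5 (n_4 = 3)
Step 3: H = 12/(N(N+1)) * sum(R_i^2/n_i) - 3(N+1)
     = 12/(16*17) * (37.5^2/4 + 40^2/5 + 22^2/4 + 36.5^2/3) - 3*17
     = 0.044118 * 1236.65 - 51
     = 3.557904.
Step 4: Ties present; correction factor C = 1 - 12/(16^3 - 16) = 0.997059. Corrected H = 3.557904 / 0.997059 = 3.568400.
Step 5: Under H0, H ~ chi^2(3); p-value = 0.311999.
Step 6: alpha = 0.05. fail to reject H0.

H = 3.5684, df = 3, p = 0.311999, fail to reject H0.


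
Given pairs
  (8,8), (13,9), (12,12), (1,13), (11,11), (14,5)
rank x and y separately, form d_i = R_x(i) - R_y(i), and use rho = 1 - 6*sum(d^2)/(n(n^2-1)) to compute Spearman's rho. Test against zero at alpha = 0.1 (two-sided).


Step 1: Rank x and y separately (midranks; no ties here).
rank(x): 8->2, 13->5, 12->4, 1->1, 11->3, 14->6
rank(y): 8->2, 9->3, 12->5, 13->6, 11->4, 5->1
Step 2: d_i = R_x(i) - R_y(i); compute d_i^2.
  (2-2)^2=0, (5-3)^2=4, (4-5)^2=1, (1-6)^2=25, (3-4)^2=1, (6-1)^2=25
sum(d^2) = 56.
Step 3: rho = 1 - 6*56 / (6*(6^2 - 1)) = 1 - 336/210 = -0.600000.
Step 4: Under H0, t = rho * sqrt((n-2)/(1-rho^2)) = -1.5000 ~ t(4).
Step 5: Two-sided p-value from the t-distribution with 4 df = 0.208000.
Step 6: alpha = 0.1. fail to reject H0.

rho = -0.6000, p = 0.208000, fail to reject H0 at alpha = 0.1.


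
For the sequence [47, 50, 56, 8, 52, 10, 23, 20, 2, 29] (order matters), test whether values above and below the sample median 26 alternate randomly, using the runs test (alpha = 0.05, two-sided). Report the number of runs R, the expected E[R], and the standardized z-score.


Step 1: Compute median = 26; label A = above, B = below.
Labels in order: AAABABBBBA  (n_A = 5, n_B = 5)
Step 2: Count runs R = 5.
Step 3: Under H0 (random ordering), E[R] = 2*n_A*n_B/(n_A+n_B) + 1 = 2*5*5/10 + 1 = 6.0000.
        Var[R] = 2*n_A*n_B*(2*n_A*n_B - n_A - n_B) / ((n_A+n_B)^2 * (n_A+n_B-1)) = 2000/900 = 2.2222.
        SD[R] = 1.4907.
Step 4: Continuity-corrected z = (R + 0.5 - E[R]) / SD[R] = (5 + 0.5 - 6.0000) / 1.4907 = -0.3354.
Step 5: Two-sided p-value via normal approximation = 2*(1 - Phi(|z|)) = 0.737316.
Step 6: alpha = 0.05. fail to reject H0.

R = 5, z = -0.3354, p = 0.737316, fail to reject H0.


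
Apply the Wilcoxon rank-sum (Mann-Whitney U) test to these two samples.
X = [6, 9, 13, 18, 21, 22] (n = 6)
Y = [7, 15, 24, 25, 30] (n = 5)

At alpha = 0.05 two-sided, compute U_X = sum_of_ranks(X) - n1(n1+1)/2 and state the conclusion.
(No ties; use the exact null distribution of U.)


Step 1: Combine and sort all 11 observations; assign midranks.
sorted (value, group): (6,X), (7,Y), (9,X), (13,X), (15,Y), (18,X), (21,X), (22,X), (24,Y), (25,Y), (30,Y)
ranks: 6->1, 7->2, 9->3, 13->4, 15->5, 18->6, 21->7, 22->8, 24->9, 25->10, 30->11
Step 2: Rank sum for X: R1 = 1 + 3 + 4 + 6 + 7 + 8 = 29.
Step 3: U_X = R1 - n1(n1+1)/2 = 29 - 6*7/2 = 29 - 21 = 8.
       U_Y = n1*n2 - U_X = 30 - 8 = 22.
Step 4: No ties, so the exact null distribution of U (based on enumerating the C(11,6) = 462 equally likely rank assignments) gives the two-sided p-value.
Step 5: p-value = 0.246753; compare to alpha = 0.05. fail to reject H0.

U_X = 8, p = 0.246753, fail to reject H0 at alpha = 0.05.


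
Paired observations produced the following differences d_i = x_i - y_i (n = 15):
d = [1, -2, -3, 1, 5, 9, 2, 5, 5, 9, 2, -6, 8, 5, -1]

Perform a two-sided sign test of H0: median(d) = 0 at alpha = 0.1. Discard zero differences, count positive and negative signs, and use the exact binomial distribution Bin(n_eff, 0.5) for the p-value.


Step 1: Discard zero differences. Original n = 15; n_eff = number of nonzero differences = 15.
Nonzero differences (with sign): +1, -2, -3, +1, +5, +9, +2, +5, +5, +9, +2, -6, +8, +5, -1
Step 2: Count signs: positive = 11, negative = 4.
Step 3: Under H0: P(positive) = 0.5, so the number of positives S ~ Bin(15, 0.5).
Step 4: Two-sided exact p-value = sum of Bin(15,0.5) probabilities at or below the observed probability = 0.118469.
Step 5: alpha = 0.1. fail to reject H0.

n_eff = 15, pos = 11, neg = 4, p = 0.118469, fail to reject H0.


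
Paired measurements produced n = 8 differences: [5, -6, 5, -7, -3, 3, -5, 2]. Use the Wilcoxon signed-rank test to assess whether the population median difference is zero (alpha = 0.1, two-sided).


Step 1: Drop any zero differences (none here) and take |d_i|.
|d| = [5, 6, 5, 7, 3, 3, 5, 2]
Step 2: Midrank |d_i| (ties get averaged ranks).
ranks: |5|->5, |6|->7, |5|->5, |7|->8, |3|->2.5, |3|->2.5, |5|->5, |2|->1
Step 3: Attach original signs; sum ranks with positive sign and with negative sign.
W+ = 5 + 5 + 2.5 + 1 = 13.5
W- = 7 + 8 + 2.5 + 5 = 22.5
(Check: W+ + W- = 36 should equal n(n+1)/2 = 36.)
Step 4: Test statistic W = min(W+, W-) = 13.5.
Step 5: Ties in |d|, so use the tie-corrected normal approximation.
        E[W] = n(n+1)/4 = 8*9/4 = 18.
        Tie groups: |d|=3 (t=2), |d|=5 (t=3); sum(t^3 - t) = 30.
        Var[W] = n(n+1)(2n+1)/24 - sum(t^3-t)/48 = 1224/24 - 30/48 = 50.375.
        z = (W - E[W]) / sqrt(Var[W]) = (13.5 - 18) / 7.0975 = -0.6340.
        Two-sided p = 2*Phi(z) = 0.526066.
Step 6: alpha = 0.1. fail to reject H0.

W+ = 13.5, W- = 22.5, W = min = 13.5, p = 0.526066, fail to reject H0.


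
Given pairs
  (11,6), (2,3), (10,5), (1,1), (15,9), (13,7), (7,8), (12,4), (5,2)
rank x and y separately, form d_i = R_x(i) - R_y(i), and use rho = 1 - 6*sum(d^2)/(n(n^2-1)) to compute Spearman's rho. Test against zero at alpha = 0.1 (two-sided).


Step 1: Rank x and y separately (midranks; no ties here).
rank(x): 11->6, 2->2, 10->5, 1->1, 15->9, 13->8, 7->4, 12->7, 5->3
rank(y): 6->6, 3->3, 5->5, 1->1, 9->9, 7->7, 8->8, 4->4, 2->2
Step 2: d_i = R_x(i) - R_y(i); compute d_i^2.
  (6-6)^2=0, (2-3)^2=1, (5-5)^2=0, (1-1)^2=0, (9-9)^2=0, (8-7)^2=1, (4-8)^2=16, (7-4)^2=9, (3-2)^2=1
sum(d^2) = 28.
Step 3: rho = 1 - 6*28 / (9*(9^2 - 1)) = 1 - 168/720 = 0.766667.
Step 4: Under H0, t = rho * sqrt((n-2)/(1-rho^2)) = 3.1593 ~ t(7).
Step 5: Two-sided p-value from the t-distribution with 7 df = 0.015944.
Step 6: alpha = 0.1. reject H0.

rho = 0.7667, p = 0.015944, reject H0 at alpha = 0.1.


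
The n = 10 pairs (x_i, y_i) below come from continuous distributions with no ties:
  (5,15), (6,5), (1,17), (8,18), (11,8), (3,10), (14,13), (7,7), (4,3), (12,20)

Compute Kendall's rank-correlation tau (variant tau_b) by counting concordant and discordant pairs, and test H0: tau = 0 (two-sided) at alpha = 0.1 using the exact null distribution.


Step 1: Enumerate the 45 unordered pairs (i,j) with i<j and classify each by sign(x_j-x_i) * sign(y_j-y_i).
  (1,2):dx=+1,dy=-10->D; (1,3):dx=-4,dy=+2->D; (1,4):dx=+3,dy=+3->C; (1,5):dx=+6,dy=-7->D
  (1,6):dx=-2,dy=-5->C; (1,7):dx=+9,dy=-2->D; (1,8):dx=+2,dy=-8->D; (1,9):dx=-1,dy=-12->C
  (1,10):dx=+7,dy=+5->C; (2,3):dx=-5,dy=+12->D; (2,4):dx=+2,dy=+13->C; (2,5):dx=+5,dy=+3->C
  (2,6):dx=-3,dy=+5->D; (2,7):dx=+8,dy=+8->C; (2,8):dx=+1,dy=+2->C; (2,9):dx=-2,dy=-2->C
  (2,10):dx=+6,dy=+15->C; (3,4):dx=+7,dy=+1->C; (3,5):dx=+10,dy=-9->D; (3,6):dx=+2,dy=-7->D
  (3,7):dx=+13,dy=-4->D; (3,8):dx=+6,dy=-10->D; (3,9):dx=+3,dy=-14->D; (3,10):dx=+11,dy=+3->C
  (4,5):dx=+3,dy=-10->D; (4,6):dx=-5,dy=-8->C; (4,7):dx=+6,dy=-5->D; (4,8):dx=-1,dy=-11->C
  (4,9):dx=-4,dy=-15->C; (4,10):dx=+4,dy=+2->C; (5,6):dx=-8,dy=+2->D; (5,7):dx=+3,dy=+5->C
  (5,8):dx=-4,dy=-1->C; (5,9):dx=-7,dy=-5->C; (5,10):dx=+1,dy=+12->C; (6,7):dx=+11,dy=+3->C
  (6,8):dx=+4,dy=-3->D; (6,9):dx=+1,dy=-7->D; (6,10):dx=+9,dy=+10->C; (7,8):dx=-7,dy=-6->C
  (7,9):dx=-10,dy=-10->C; (7,10):dx=-2,dy=+7->D; (8,9):dx=-3,dy=-4->C; (8,10):dx=+5,dy=+13->C
  (9,10):dx=+8,dy=+17->C
Step 2: C = 27, D = 18, total pairs = 45.
Step 3: tau = (C - D)/(n(n-1)/2) = (27 - 18)/45 = 0.200000.
Step 4: Exact two-sided p-value (enumerate n! = 3628800 permutations of y under H0): p = 0.484313.
Step 5: alpha = 0.1. fail to reject H0.

tau_b = 0.2000 (C=27, D=18), p = 0.484313, fail to reject H0.


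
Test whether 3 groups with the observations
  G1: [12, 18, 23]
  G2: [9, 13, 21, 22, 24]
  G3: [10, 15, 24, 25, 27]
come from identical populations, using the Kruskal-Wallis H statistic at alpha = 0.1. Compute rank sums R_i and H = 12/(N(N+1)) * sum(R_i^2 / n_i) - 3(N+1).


Step 1: Combine all N = 13 observations and assign midranks.
sorted (value, group, rank): (9,G2,1), (10,G3,2), (12,G1,3), (13,G2,4), (15,G3,5), (18,G1,6), (21,G2,7), (22,G2,8), (23,G1,9), (24,G2,10.5), (24,G3,10.5), (25,G3,12), (27,G3,13)
Step 2: Sum ranks within each group.
R_1 = 18 (n_1 = 3)
R_2 = 30.5 (n_2 = 5)
R_3 = 42.5 (n_3 = 5)
Step 3: H = 12/(N(N+1)) * sum(R_i^2/n_i) - 3(N+1)
     = 12/(13*14) * (18^2/3 + 30.5^2/5 + 42.5^2/5) - 3*14
     = 0.065934 * 655.3 - 42
     = 1.206593.
Step 4: Ties present; correction factor C = 1 - 6/(13^3 - 13) = 0.997253. Corrected H = 1.206593 / 0.997253 = 1.209917.
Step 5: Under H0, H ~ chi^2(2); p-value = 0.546097.
Step 6: alpha = 0.1. fail to reject H0.

H = 1.2099, df = 2, p = 0.546097, fail to reject H0.


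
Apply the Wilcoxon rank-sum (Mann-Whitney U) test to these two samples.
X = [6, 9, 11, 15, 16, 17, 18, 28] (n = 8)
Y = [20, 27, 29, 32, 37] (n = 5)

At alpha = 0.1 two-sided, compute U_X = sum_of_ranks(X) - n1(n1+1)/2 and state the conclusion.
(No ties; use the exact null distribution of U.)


Step 1: Combine and sort all 13 observations; assign midranks.
sorted (value, group): (6,X), (9,X), (11,X), (15,X), (16,X), (17,X), (18,X), (20,Y), (27,Y), (28,X), (29,Y), (32,Y), (37,Y)
ranks: 6->1, 9->2, 11->3, 15->4, 16->5, 17->6, 18->7, 20->8, 27->9, 28->10, 29->11, 32->12, 37->13
Step 2: Rank sum for X: R1 = 1 + 2 + 3 + 4 + 5 + 6 + 7 + 10 = 38.
Step 3: U_X = R1 - n1(n1+1)/2 = 38 - 8*9/2 = 38 - 36 = 2.
       U_Y = n1*n2 - U_X = 40 - 2 = 38.
Step 4: No ties, so the exact null distribution of U (based on enumerating the C(13,8) = 1287 equally likely rank assignments) gives the two-sided p-value.
Step 5: p-value = 0.006216; compare to alpha = 0.1. reject H0.

U_X = 2, p = 0.006216, reject H0 at alpha = 0.1.


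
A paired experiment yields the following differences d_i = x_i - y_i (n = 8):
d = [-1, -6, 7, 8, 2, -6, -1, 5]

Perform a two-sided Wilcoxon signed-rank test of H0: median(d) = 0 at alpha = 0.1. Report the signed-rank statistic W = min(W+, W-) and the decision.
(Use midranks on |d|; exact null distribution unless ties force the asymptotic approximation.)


Step 1: Drop any zero differences (none here) and take |d_i|.
|d| = [1, 6, 7, 8, 2, 6, 1, 5]
Step 2: Midrank |d_i| (ties get averaged ranks).
ranks: |1|->1.5, |6|->5.5, |7|->7, |8|->8, |2|->3, |6|->5.5, |1|->1.5, |5|->4
Step 3: Attach original signs; sum ranks with positive sign and with negative sign.
W+ = 7 + 8 + 3 + 4 = 22
W- = 1.5 + 5.5 + 5.5 + 1.5 = 14
(Check: W+ + W- = 36 should equal n(n+1)/2 = 36.)
Step 4: Test statistic W = min(W+, W-) = 14.
Step 5: Ties in |d|, so use the tie-corrected normal approximation.
        E[W] = n(n+1)/4 = 8*9/4 = 18.
        Tie groups: |d|=1 (t=2), |d|=6 (t=2); sum(t^3 - t) = 12.
        Var[W] = n(n+1)(2n+1)/24 - sum(t^3-t)/48 = 1224/24 - 12/48 = 50.75.
        z = (W - E[W]) / sqrt(Var[W]) = (14 - 18) / 7.1239 = -0.5615.
        Two-sided p = 2*Phi(z) = 0.574464.
Step 6: alpha = 0.1. fail to reject H0.

W+ = 22, W- = 14, W = min = 14, p = 0.574464, fail to reject H0.


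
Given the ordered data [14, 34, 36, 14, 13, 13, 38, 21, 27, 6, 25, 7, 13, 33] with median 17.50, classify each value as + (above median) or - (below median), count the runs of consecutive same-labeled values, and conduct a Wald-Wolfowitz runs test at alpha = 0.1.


Step 1: Compute median = 17.50; label A = above, B = below.
Labels in order: BAABBBAAABABBA  (n_A = 7, n_B = 7)
Step 2: Count runs R = 8.
Step 3: Under H0 (random ordering), E[R] = 2*n_A*n_B/(n_A+n_B) + 1 = 2*7*7/14 + 1 = 8.0000.
        Var[R] = 2*n_A*n_B*(2*n_A*n_B - n_A - n_B) / ((n_A+n_B)^2 * (n_A+n_B-1)) = 8232/2548 = 3.2308.
        SD[R] = 1.7974.
Step 4: R = E[R], so z = 0 with no continuity correction.
Step 5: Two-sided p-value via normal approximation = 2*(1 - Phi(|z|)) = 1.000000.
Step 6: alpha = 0.1. fail to reject H0.

R = 8, z = 0.0000, p = 1.000000, fail to reject H0.


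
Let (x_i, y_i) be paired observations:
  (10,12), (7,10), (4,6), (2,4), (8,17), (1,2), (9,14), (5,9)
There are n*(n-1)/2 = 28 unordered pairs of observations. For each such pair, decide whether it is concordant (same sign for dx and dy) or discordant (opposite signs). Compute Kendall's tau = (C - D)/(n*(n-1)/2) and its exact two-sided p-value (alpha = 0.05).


Step 1: Enumerate the 28 unordered pairs (i,j) with i<j and classify each by sign(x_j-x_i) * sign(y_j-y_i).
  (1,2):dx=-3,dy=-2->C; (1,3):dx=-6,dy=-6->C; (1,4):dx=-8,dy=-8->C; (1,5):dx=-2,dy=+5->D
  (1,6):dx=-9,dy=-10->C; (1,7):dx=-1,dy=+2->D; (1,8):dx=-5,dy=-3->C; (2,3):dx=-3,dy=-4->C
  (2,4):dx=-5,dy=-6->C; (2,5):dx=+1,dy=+7->C; (2,6):dx=-6,dy=-8->C; (2,7):dx=+2,dy=+4->C
  (2,8):dx=-2,dy=-1->C; (3,4):dx=-2,dy=-2->C; (3,5):dx=+4,dy=+11->C; (3,6):dx=-3,dy=-4->C
  (3,7):dx=+5,dy=+8->C; (3,8):dx=+1,dy=+3->C; (4,5):dx=+6,dy=+13->C; (4,6):dx=-1,dy=-2->C
  (4,7):dx=+7,dy=+10->C; (4,8):dx=+3,dy=+5->C; (5,6):dx=-7,dy=-15->C; (5,7):dx=+1,dy=-3->D
  (5,8):dx=-3,dy=-8->C; (6,7):dx=+8,dy=+12->C; (6,8):dx=+4,dy=+7->C; (7,8):dx=-4,dy=-5->C
Step 2: C = 25, D = 3, total pairs = 28.
Step 3: tau = (C - D)/(n(n-1)/2) = (25 - 3)/28 = 0.785714.
Step 4: Exact two-sided p-value (enumerate n! = 40320 permutations of y under H0): p = 0.005506.
Step 5: alpha = 0.05. reject H0.

tau_b = 0.7857 (C=25, D=3), p = 0.005506, reject H0.


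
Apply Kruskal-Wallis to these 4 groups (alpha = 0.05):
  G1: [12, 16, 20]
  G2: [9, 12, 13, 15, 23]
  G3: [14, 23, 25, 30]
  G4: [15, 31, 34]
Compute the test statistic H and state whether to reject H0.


Step 1: Combine all N = 15 observations and assign midranks.
sorted (value, group, rank): (9,G2,1), (12,G1,2.5), (12,G2,2.5), (13,G2,4), (14,G3,5), (15,G2,6.5), (15,G4,6.5), (16,G1,8), (20,G1,9), (23,G2,10.5), (23,G3,10.5), (25,G3,12), (30,G3,13), (31,G4,14), (34,G4,15)
Step 2: Sum ranks within each group.
R_1 = 19.5 (n_1 = 3)
R_2 = 24.5 (n_2 = 5)
R_3 = 40.5 (n_3 = 4)
R_4 = 35.5 (n_4 = 3)
Step 3: H = 12/(N(N+1)) * sum(R_i^2/n_i) - 3(N+1)
     = 12/(15*16) * (19.5^2/3 + 24.5^2/5 + 40.5^2/4 + 35.5^2/3) - 3*16
     = 0.050000 * 1076.95 - 48
     = 5.847292.
Step 4: Ties present; correction factor C = 1 - 18/(15^3 - 15) = 0.994643. Corrected H = 5.847292 / 0.994643 = 5.878785.
Step 5: Under H0, H ~ chi^2(3); p-value = 0.117659.
Step 6: alpha = 0.05. fail to reject H0.

H = 5.8788, df = 3, p = 0.117659, fail to reject H0.


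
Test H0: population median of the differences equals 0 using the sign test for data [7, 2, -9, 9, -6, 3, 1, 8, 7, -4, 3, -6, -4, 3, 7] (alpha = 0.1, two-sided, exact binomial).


Step 1: Discard zero differences. Original n = 15; n_eff = number of nonzero differences = 15.
Nonzero differences (with sign): +7, +2, -9, +9, -6, +3, +1, +8, +7, -4, +3, -6, -4, +3, +7
Step 2: Count signs: positive = 10, negative = 5.
Step 3: Under H0: P(positive) = 0.5, so the number of positives S ~ Bin(15, 0.5).
Step 4: Two-sided exact p-value = sum of Bin(15,0.5) probabilities at or below the observed probability = 0.301758.
Step 5: alpha = 0.1. fail to reject H0.

n_eff = 15, pos = 10, neg = 5, p = 0.301758, fail to reject H0.


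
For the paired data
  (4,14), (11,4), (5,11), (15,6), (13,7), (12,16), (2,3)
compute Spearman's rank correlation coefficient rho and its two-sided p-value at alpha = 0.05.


Step 1: Rank x and y separately (midranks; no ties here).
rank(x): 4->2, 11->4, 5->3, 15->7, 13->6, 12->5, 2->1
rank(y): 14->6, 4->2, 11->5, 6->3, 7->4, 16->7, 3->1
Step 2: d_i = R_x(i) - R_y(i); compute d_i^2.
  (2-6)^2=16, (4-2)^2=4, (3-5)^2=4, (7-3)^2=16, (6-4)^2=4, (5-7)^2=4, (1-1)^2=0
sum(d^2) = 48.
Step 3: rho = 1 - 6*48 / (7*(7^2 - 1)) = 1 - 288/336 = 0.142857.
Step 4: Under H0, t = rho * sqrt((n-2)/(1-rho^2)) = 0.3227 ~ t(5).
Step 5: Two-sided p-value from the t-distribution with 5 df = 0.759945.
Step 6: alpha = 0.05. fail to reject H0.

rho = 0.1429, p = 0.759945, fail to reject H0 at alpha = 0.05.


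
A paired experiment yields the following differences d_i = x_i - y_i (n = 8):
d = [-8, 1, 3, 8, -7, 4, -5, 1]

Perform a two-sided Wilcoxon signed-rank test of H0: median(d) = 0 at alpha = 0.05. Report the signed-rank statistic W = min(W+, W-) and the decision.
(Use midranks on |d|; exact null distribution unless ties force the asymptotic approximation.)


Step 1: Drop any zero differences (none here) and take |d_i|.
|d| = [8, 1, 3, 8, 7, 4, 5, 1]
Step 2: Midrank |d_i| (ties get averaged ranks).
ranks: |8|->7.5, |1|->1.5, |3|->3, |8|->7.5, |7|->6, |4|->4, |5|->5, |1|->1.5
Step 3: Attach original signs; sum ranks with positive sign and with negative sign.
W+ = 1.5 + 3 + 7.5 + 4 + 1.5 = 17.5
W- = 7.5 + 6 + 5 = 18.5
(Check: W+ + W- = 36 should equal n(n+1)/2 = 36.)
Step 4: Test statistic W = min(W+, W-) = 17.5.
Step 5: Ties in |d|, so use the tie-corrected normal approximation.
        E[W] = n(n+1)/4 = 8*9/4 = 18.
        Tie groups: |d|=1 (t=2), |d|=8 (t=2); sum(t^3 - t) = 12.
        Var[W] = n(n+1)(2n+1)/24 - sum(t^3-t)/48 = 1224/24 - 12/48 = 50.75.
        z = (W - E[W]) / sqrt(Var[W]) = (17.5 - 18) / 7.1239 = -0.0702.
        Two-sided p = 2*Phi(z) = 0.944045.
Step 6: alpha = 0.05. fail to reject H0.

W+ = 17.5, W- = 18.5, W = min = 17.5, p = 0.944045, fail to reject H0.


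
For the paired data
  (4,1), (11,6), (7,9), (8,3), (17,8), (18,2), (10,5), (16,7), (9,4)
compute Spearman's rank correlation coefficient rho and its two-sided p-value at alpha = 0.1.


Step 1: Rank x and y separately (midranks; no ties here).
rank(x): 4->1, 11->6, 7->2, 8->3, 17->8, 18->9, 10->5, 16->7, 9->4
rank(y): 1->1, 6->6, 9->9, 3->3, 8->8, 2->2, 5->5, 7->7, 4->4
Step 2: d_i = R_x(i) - R_y(i); compute d_i^2.
  (1-1)^2=0, (6-6)^2=0, (2-9)^2=49, (3-3)^2=0, (8-8)^2=0, (9-2)^2=49, (5-5)^2=0, (7-7)^2=0, (4-4)^2=0
sum(d^2) = 98.
Step 3: rho = 1 - 6*98 / (9*(9^2 - 1)) = 1 - 588/720 = 0.183333.
Step 4: Under H0, t = rho * sqrt((n-2)/(1-rho^2)) = 0.4934 ~ t(7).
Step 5: Two-sided p-value from the t-distribution with 7 df = 0.636820.
Step 6: alpha = 0.1. fail to reject H0.

rho = 0.1833, p = 0.636820, fail to reject H0 at alpha = 0.1.


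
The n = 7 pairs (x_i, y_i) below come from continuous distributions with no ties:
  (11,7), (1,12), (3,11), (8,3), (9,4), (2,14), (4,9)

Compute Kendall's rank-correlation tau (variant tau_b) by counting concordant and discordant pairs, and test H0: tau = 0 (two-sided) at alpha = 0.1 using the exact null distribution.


Step 1: Enumerate the 21 unordered pairs (i,j) with i<j and classify each by sign(x_j-x_i) * sign(y_j-y_i).
  (1,2):dx=-10,dy=+5->D; (1,3):dx=-8,dy=+4->D; (1,4):dx=-3,dy=-4->C; (1,5):dx=-2,dy=-3->C
  (1,6):dx=-9,dy=+7->D; (1,7):dx=-7,dy=+2->D; (2,3):dx=+2,dy=-1->D; (2,4):dx=+7,dy=-9->D
  (2,5):dx=+8,dy=-8->D; (2,6):dx=+1,dy=+2->C; (2,7):dx=+3,dy=-3->D; (3,4):dx=+5,dy=-8->D
  (3,5):dx=+6,dy=-7->D; (3,6):dx=-1,dy=+3->D; (3,7):dx=+1,dy=-2->D; (4,5):dx=+1,dy=+1->C
  (4,6):dx=-6,dy=+11->D; (4,7):dx=-4,dy=+6->D; (5,6):dx=-7,dy=+10->D; (5,7):dx=-5,dy=+5->D
  (6,7):dx=+2,dy=-5->D
Step 2: C = 4, D = 17, total pairs = 21.
Step 3: tau = (C - D)/(n(n-1)/2) = (4 - 17)/21 = -0.619048.
Step 4: Exact two-sided p-value (enumerate n! = 5040 permutations of y under H0): p = 0.069048.
Step 5: alpha = 0.1. reject H0.

tau_b = -0.6190 (C=4, D=17), p = 0.069048, reject H0.


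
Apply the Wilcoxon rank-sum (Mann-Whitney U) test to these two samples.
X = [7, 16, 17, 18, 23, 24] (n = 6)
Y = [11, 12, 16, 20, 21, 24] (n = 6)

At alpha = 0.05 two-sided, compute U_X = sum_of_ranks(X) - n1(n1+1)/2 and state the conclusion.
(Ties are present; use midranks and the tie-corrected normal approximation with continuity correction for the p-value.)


Step 1: Combine and sort all 12 observations; assign midranks.
sorted (value, group): (7,X), (11,Y), (12,Y), (16,X), (16,Y), (17,X), (18,X), (20,Y), (21,Y), (23,X), (24,X), (24,Y)
ranks: 7->1, 11->2, 12->3, 16->4.5, 16->4.5, 17->6, 18->7, 20->8, 21->9, 23->10, 24->11.5, 24->11.5
Step 2: Rank sum for X: R1 = 1 + 4.5 + 6 + 7 + 10 + 11.5 = 40.
Step 3: U_X = R1 - n1(n1+1)/2 = 40 - 6*7/2 = 40 - 21 = 19.
       U_Y = n1*n2 - U_X = 36 - 19 = 17.
Step 4: Ties are present, so use the tie-corrected normal approximation (with continuity correction) for the p-value.
Step 5: p-value = 0.935962; compare to alpha = 0.05. fail to reject H0.

U_X = 19, p = 0.935962, fail to reject H0 at alpha = 0.05.


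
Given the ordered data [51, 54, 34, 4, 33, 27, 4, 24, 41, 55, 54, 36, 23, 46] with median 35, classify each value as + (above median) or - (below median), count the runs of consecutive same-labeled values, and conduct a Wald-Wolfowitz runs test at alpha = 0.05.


Step 1: Compute median = 35; label A = above, B = below.
Labels in order: AABBBBBBAAAABA  (n_A = 7, n_B = 7)
Step 2: Count runs R = 5.
Step 3: Under H0 (random ordering), E[R] = 2*n_A*n_B/(n_A+n_B) + 1 = 2*7*7/14 + 1 = 8.0000.
        Var[R] = 2*n_A*n_B*(2*n_A*n_B - n_A - n_B) / ((n_A+n_B)^2 * (n_A+n_B-1)) = 8232/2548 = 3.2308.
        SD[R] = 1.7974.
Step 4: Continuity-corrected z = (R + 0.5 - E[R]) / SD[R] = (5 + 0.5 - 8.0000) / 1.7974 = -1.3909.
Step 5: Two-sided p-value via normal approximation = 2*(1 - Phi(|z|)) = 0.164264.
Step 6: alpha = 0.05. fail to reject H0.

R = 5, z = -1.3909, p = 0.164264, fail to reject H0.


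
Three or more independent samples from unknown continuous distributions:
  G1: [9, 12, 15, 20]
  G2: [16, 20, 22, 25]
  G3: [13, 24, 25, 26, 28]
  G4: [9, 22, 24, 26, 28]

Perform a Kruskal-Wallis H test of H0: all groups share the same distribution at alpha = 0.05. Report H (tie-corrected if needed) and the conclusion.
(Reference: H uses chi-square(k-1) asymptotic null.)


Step 1: Combine all N = 18 observations and assign midranks.
sorted (value, group, rank): (9,G1,1.5), (9,G4,1.5), (12,G1,3), (13,G3,4), (15,G1,5), (16,G2,6), (20,G1,7.5), (20,G2,7.5), (22,G2,9.5), (22,G4,9.5), (24,G3,11.5), (24,G4,11.5), (25,G2,13.5), (25,G3,13.5), (26,G3,15.5), (26,G4,15.5), (28,G3,17.5), (28,G4,17.5)
Step 2: Sum ranks within each group.
R_1 = 17 (n_1 = 4)
R_2 = 36.5 (n_2 = 4)
R_3 = 62 (n_3 = 5)
R_4 = 55.5 (n_4 = 5)
Step 3: H = 12/(N(N+1)) * sum(R_i^2/n_i) - 3(N+1)
     = 12/(18*19) * (17^2/4 + 36.5^2/4 + 62^2/5 + 55.5^2/5) - 3*19
     = 0.035088 * 1790.16 - 57
     = 5.812719.
Step 4: Ties present; correction factor C = 1 - 42/(18^3 - 18) = 0.992776. Corrected H = 5.812719 / 0.992776 = 5.855016.
Step 5: Under H0, H ~ chi^2(3); p-value = 0.118881.
Step 6: alpha = 0.05. fail to reject H0.

H = 5.8550, df = 3, p = 0.118881, fail to reject H0.


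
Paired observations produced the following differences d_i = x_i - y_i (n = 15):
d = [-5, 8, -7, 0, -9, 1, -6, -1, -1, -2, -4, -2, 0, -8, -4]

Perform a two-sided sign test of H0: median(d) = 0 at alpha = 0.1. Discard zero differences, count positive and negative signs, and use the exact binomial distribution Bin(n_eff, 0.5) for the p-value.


Step 1: Discard zero differences. Original n = 15; n_eff = number of nonzero differences = 13.
Nonzero differences (with sign): -5, +8, -7, -9, +1, -6, -1, -1, -2, -4, -2, -8, -4
Step 2: Count signs: positive = 2, negative = 11.
Step 3: Under H0: P(positive) = 0.5, so the number of positives S ~ Bin(13, 0.5).
Step 4: Two-sided exact p-value = sum of Bin(13,0.5) probabilities at or below the observed probability = 0.022461.
Step 5: alpha = 0.1. reject H0.

n_eff = 13, pos = 2, neg = 11, p = 0.022461, reject H0.


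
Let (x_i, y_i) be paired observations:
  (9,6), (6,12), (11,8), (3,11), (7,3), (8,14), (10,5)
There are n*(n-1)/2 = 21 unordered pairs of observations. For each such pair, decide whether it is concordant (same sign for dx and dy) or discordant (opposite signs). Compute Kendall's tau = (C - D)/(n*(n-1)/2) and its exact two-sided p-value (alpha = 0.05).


Step 1: Enumerate the 21 unordered pairs (i,j) with i<j and classify each by sign(x_j-x_i) * sign(y_j-y_i).
  (1,2):dx=-3,dy=+6->D; (1,3):dx=+2,dy=+2->C; (1,4):dx=-6,dy=+5->D; (1,5):dx=-2,dy=-3->C
  (1,6):dx=-1,dy=+8->D; (1,7):dx=+1,dy=-1->D; (2,3):dx=+5,dy=-4->D; (2,4):dx=-3,dy=-1->C
  (2,5):dx=+1,dy=-9->D; (2,6):dx=+2,dy=+2->C; (2,7):dx=+4,dy=-7->D; (3,4):dx=-8,dy=+3->D
  (3,5):dx=-4,dy=-5->C; (3,6):dx=-3,dy=+6->D; (3,7):dx=-1,dy=-3->C; (4,5):dx=+4,dy=-8->D
  (4,6):dx=+5,dy=+3->C; (4,7):dx=+7,dy=-6->D; (5,6):dx=+1,dy=+11->C; (5,7):dx=+3,dy=+2->C
  (6,7):dx=+2,dy=-9->D
Step 2: C = 9, D = 12, total pairs = 21.
Step 3: tau = (C - D)/(n(n-1)/2) = (9 - 12)/21 = -0.142857.
Step 4: Exact two-sided p-value (enumerate n! = 5040 permutations of y under H0): p = 0.772619.
Step 5: alpha = 0.05. fail to reject H0.

tau_b = -0.1429 (C=9, D=12), p = 0.772619, fail to reject H0.


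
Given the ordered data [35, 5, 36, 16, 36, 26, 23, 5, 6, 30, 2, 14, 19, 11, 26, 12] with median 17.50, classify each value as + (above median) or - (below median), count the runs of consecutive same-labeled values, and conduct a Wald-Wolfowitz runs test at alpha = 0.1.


Step 1: Compute median = 17.50; label A = above, B = below.
Labels in order: ABABAAABBABBABAB  (n_A = 8, n_B = 8)
Step 2: Count runs R = 12.
Step 3: Under H0 (random ordering), E[R] = 2*n_A*n_B/(n_A+n_B) + 1 = 2*8*8/16 + 1 = 9.0000.
        Var[R] = 2*n_A*n_B*(2*n_A*n_B - n_A - n_B) / ((n_A+n_B)^2 * (n_A+n_B-1)) = 14336/3840 = 3.7333.
        SD[R] = 1.9322.
Step 4: Continuity-corrected z = (R - 0.5 - E[R]) / SD[R] = (12 - 0.5 - 9.0000) / 1.9322 = 1.2939.
Step 5: Two-sided p-value via normal approximation = 2*(1 - Phi(|z|)) = 0.195709.
Step 6: alpha = 0.1. fail to reject H0.

R = 12, z = 1.2939, p = 0.195709, fail to reject H0.


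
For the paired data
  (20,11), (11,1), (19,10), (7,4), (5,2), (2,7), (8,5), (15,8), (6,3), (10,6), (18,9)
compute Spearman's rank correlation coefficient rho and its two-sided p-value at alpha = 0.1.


Step 1: Rank x and y separately (midranks; no ties here).
rank(x): 20->11, 11->7, 19->10, 7->4, 5->2, 2->1, 8->5, 15->8, 6->3, 10->6, 18->9
rank(y): 11->11, 1->1, 10->10, 4->4, 2->2, 7->7, 5->5, 8->8, 3->3, 6->6, 9->9
Step 2: d_i = R_x(i) - R_y(i); compute d_i^2.
  (11-11)^2=0, (7-1)^2=36, (10-10)^2=0, (4-4)^2=0, (2-2)^2=0, (1-7)^2=36, (5-5)^2=0, (8-8)^2=0, (3-3)^2=0, (6-6)^2=0, (9-9)^2=0
sum(d^2) = 72.
Step 3: rho = 1 - 6*72 / (11*(11^2 - 1)) = 1 - 432/1320 = 0.672727.
Step 4: Under H0, t = rho * sqrt((n-2)/(1-rho^2)) = 2.7277 ~ t(9).
Step 5: Two-sided p-value from the t-distribution with 9 df = 0.023313.
Step 6: alpha = 0.1. reject H0.

rho = 0.6727, p = 0.023313, reject H0 at alpha = 0.1.
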